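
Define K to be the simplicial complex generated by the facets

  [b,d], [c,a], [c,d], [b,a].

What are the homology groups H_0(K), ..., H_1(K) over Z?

K has 4 vertices, 4 edges.
rank ∂_0 = 0, rank ∂_1 = 3 ⇒ b_0 = 4 − 0 − 3 = 1; all invariant factors of ∂_1 are 1 so no torsion. So H_0 = Z.
rank ∂_1 = 3, rank ∂_2 = 0 ⇒ b_1 = 4 − 3 − 0 = 1. So H_1 = Z.

H_0 = Z,  H_1 = Z.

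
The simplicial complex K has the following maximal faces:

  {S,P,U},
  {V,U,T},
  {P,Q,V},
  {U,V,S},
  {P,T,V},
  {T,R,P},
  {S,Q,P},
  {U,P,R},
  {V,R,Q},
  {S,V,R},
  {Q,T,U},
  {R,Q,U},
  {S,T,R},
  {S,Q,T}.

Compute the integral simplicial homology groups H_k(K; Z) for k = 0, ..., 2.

Fix the vertex order P < Q < R < S < T < U < V and write every simplex with vertices in increasing order. Then dim K = 2 and the simplices of K are:

  0-simplices (7): P, Q, R, S, T, U, V
  1-simplices (21): PQ, PR, PS, PT, PU, PV, QR, QS, QT, QU, QV, RS, RT, RU, RV, ST, SU, SV, TU, TV, UV
  2-simplices (14): PQS, PQV, PRT, PRU, PSU, PTV, QRU, QRV, QST, QTU, RST, RSV, SUV, TUV

so the chain groups are C_0 ≅ Z^7, C_1 ≅ Z^21, C_2 ≅ Z^14.

Boundary ∂_1: C_1 → C_0 maps an edge to its endpoints' difference, ∂[p,q] = q − p.
This gives a 7×21 integer matrix of rank 6; reducing to Smith normal form yields diagonal entries (1,1,1,1,1,1).

The boundary map ∂_2: C_2 → C_1 acts by ∂[p,q,r] = [q,r] − [p,r] + [p,q]. For instance
  ∂QST = ST − QT + QS,
  ∂QRU = RU − QU + QR.
This gives a 21×14 integer matrix of rank 13; reducing to Smith normal form yields diagonal entries (1,1,1,1,1,1,1,1,1,1,1,1,1).

From H_k ≅ ker(∂_k) / im(∂_{k+1}) we obtain:

  H_0: rank C_0 − rank ∂_1 = 7 − 6 = 1, and the invariant factors of ∂_1 are all 1, so H_0 = Z.
  H_1: rank ker ∂_1 − rank ∂_2 = (21 − 6) − 13 = 2, and the invariant factors of ∂_2 are all 1, so H_1 = Z^2.
  H_2: rank ker ∂_2 − rank ∂_3 = (14 − 13) − 0 = 1, and there is no ∂_3, so H_2 = Z.

H_0 ≅ Z,  H_1 ≅ Z^2,  H_2 ≅ Z.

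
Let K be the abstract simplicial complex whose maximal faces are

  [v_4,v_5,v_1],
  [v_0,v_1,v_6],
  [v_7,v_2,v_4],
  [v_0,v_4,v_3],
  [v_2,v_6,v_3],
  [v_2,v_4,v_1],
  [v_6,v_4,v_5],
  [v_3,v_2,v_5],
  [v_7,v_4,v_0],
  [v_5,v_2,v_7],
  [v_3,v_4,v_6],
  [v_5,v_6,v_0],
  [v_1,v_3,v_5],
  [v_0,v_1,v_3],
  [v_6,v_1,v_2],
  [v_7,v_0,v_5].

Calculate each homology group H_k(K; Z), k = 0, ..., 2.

Fix the vertex order v_0 < v_1 < v_2 < v_3 < v_4 < v_5 < v_6 < v_7 and write every simplex with vertices in increasing order. Then dim K = 2 and the simplices of K are:

  0-simplices (8): [v_0], [v_1], [v_2], [v_3], [v_4], [v_5], [v_6], [v_7]
  1-simplices (24): (24 of them)
  2-simplices (16): (16 of them)

giving chain groups C_0 ≅ Z^8, C_1 ≅ Z^24, C_2 ≅ Z^16.

Boundary ∂_1: C_1 → C_0 is given by ∂[p,q] = [q] − [p].
The 8×24 boundary matrix has rank 7 and Smith normal form diag(1,1,1,1,1,1,1).

∂_2: C_2 → C_1 sends each 2-simplex [p,q,r] to [q,r] − [p,r] + [p,q]. For instance
  ∂[v_0,v_3,v_4] = [v_3,v_4] − [v_0,v_4] + [v_0,v_3],
  ∂[v_0,v_1,v_6] = [v_1,v_6] − [v_0,v_6] + [v_0,v_1].
This gives a 24×16 integer matrix of rank 15; reducing to Smith normal form yields diagonal entries (1,1,1,1,1,1,1,1,1,1,1,1,1,1,1).

From H_k ≅ ker(∂_k) / im(∂_{k+1}) we obtain:

  H_0: rank C_0 − rank ∂_1 = 8 − 7 = 1, and the invariant factors of ∂_1 are all 1, so H_0 = Z.
  H_1: rank ker ∂_1 − rank ∂_2 = (24 − 7) − 15 = 2, and the invariant factors of ∂_2 are all 1, so H_1 = Z^2.
  H_2: rank ker ∂_2 − rank ∂_3 = (16 − 15) − 0 = 1, and there is no ∂_3, so H_2 = Z.

H_0 = Z,  H_1 = Z^2,  H_2 = Z.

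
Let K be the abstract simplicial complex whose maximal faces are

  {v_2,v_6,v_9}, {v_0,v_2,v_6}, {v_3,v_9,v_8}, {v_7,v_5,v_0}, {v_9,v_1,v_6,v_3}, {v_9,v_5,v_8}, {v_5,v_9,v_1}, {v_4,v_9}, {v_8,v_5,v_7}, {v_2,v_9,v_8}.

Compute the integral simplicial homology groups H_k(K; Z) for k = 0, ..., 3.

H_0 ≅ Z,  H_1 ≅ Z,  H_2 = 0,  H_3 = 0.

Take the total order v_0 < v_1 < v_2 < v_3 < v_4 < v_5 < v_6 < v_7 < v_8 < v_9 on the vertex set. Then K (dimension 3) consists of the simplices:

  0-simplices (10): [v_0], [v_1], [v_2], [v_3], [v_4], [v_5], [v_6], [v_7], [v_8], [v_9]
  1-simplices (21): (21 of them)
  2-simplices (12): (12 of them)
  3-simplices (1): [v_1,v_3,v_6,v_9]

Hence C_0 ≅ Z^10, C_1 ≅ Z^21, C_2 ≅ Z^12, C_3 ≅ Z^1.

∂_1: C_1 → C_0 sends each edge [p,q] (with p < q) to q − p.
The resulting 10×21 matrix has rank 9, and its Smith normal form has invariant factors (1,1,1,1,1,1,1,1,1).

Boundary ∂_2: C_2 → C_1 acts by ∂[p,q,r] = [q,r] − [p,r] + [p,q]. For instance
  ∂[v_3,v_6,v_9] = [v_6,v_9] − [v_3,v_9] + [v_3,v_6],
  ∂[v_2,v_6,v_9] = [v_6,v_9] − [v_2,v_9] + [v_2,v_6].
As a 21×12 matrix over Z this has rank 11, with invariant factors (1,1,1,1,1,1,1,1,1,1,1).

The boundary map ∂_3: C_3 → C_2 sends each 3-simplex σ to the alternating sum Σ_i (−1)^i (σ with its i-th vertex removed). For instance
  ∂[v_1,v_3,v_6,v_9] = [v_3,v_6,v_9] − [v_1,v_6,v_9] + [v_1,v_3,v_9] − [v_1,v_3,v_6].
The resulting 12×1 matrix has rank 1, and its Smith normal form has invariant factors (1).

Now H_k = ker ∂_k / im ∂_{k+1}, so:

  H_0: rank C_0 − rank ∂_1 = 10 − 9 = 1, and the invariant factors of ∂_1 are all 1, so H_0 = Z.
  H_1: rank ker ∂_1 − rank ∂_2 = (21 − 9) − 11 = 1, and the invariant factors of ∂_2 are all 1, so H_1 = Z.
  H_2: rank ker ∂_2 − rank ∂_3 = (12 − 11) − 1 = 0, and the invariant factors of ∂_3 are all 1, so H_2 = 0.
  H_3: rank ker ∂_3 − rank ∂_4 = (1 − 1) − 0 = 0, and there is no ∂_4, so H_3 = 0.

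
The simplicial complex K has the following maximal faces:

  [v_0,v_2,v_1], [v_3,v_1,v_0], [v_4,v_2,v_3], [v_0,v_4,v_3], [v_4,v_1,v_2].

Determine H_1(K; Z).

Take the total order v_0 < v_1 < v_2 < v_3 < v_4 on the vertex set. Then K (dimension 2) consists of the simplices:

  0-simplices (5): [v_0], [v_1], [v_2], [v_3], [v_4]
  1-simplices (10): [v_0,v_1], [v_0,v_2], [v_0,v_3], [v_0,v_4], [v_1,v_2], [v_1,v_3], [v_1,v_4], [v_2,v_3], [v_2,v_4], [v_3,v_4]
  2-simplices (5): [v_0,v_1,v_2], [v_0,v_1,v_3], [v_0,v_3,v_4], [v_1,v_2,v_4], [v_2,v_3,v_4]

Hence C_0 ≅ Z^5, C_1 ≅ Z^10, C_2 ≅ Z^5.

The boundary map ∂_1: C_1 → C_0 maps an edge to its endpoints' difference, ∂[p,q] = q − p.
The 5×10 boundary matrix has rank 4 and Smith normal form diag(1,1,1,1).

The boundary map ∂_2: C_2 → C_1 acts by ∂[p,q,r] = [q,r] − [p,r] + [p,q]. For instance
  ∂[v_1,v_2,v_4] = [v_2,v_4] − [v_1,v_4] + [v_1,v_2],
  ∂[v_0,v_1,v_3] = [v_1,v_3] − [v_0,v_3] + [v_0,v_1].
The 10×5 boundary matrix has rank 5 and Smith normal form diag(1,1,1,1,1).

Computing H_k = (kernel of ∂_k) / (image of ∂_{k+1}):

  H_1: rank ker ∂_1 − rank ∂_2 = (10 − 4) − 5 = 1, and the invariant factors of ∂_2 are all 1, so H_1 = Z.

H_1 = Z.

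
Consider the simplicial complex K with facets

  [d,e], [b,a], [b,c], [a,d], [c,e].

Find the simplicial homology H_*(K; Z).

H_0 = Z,  H_1 = Z.

Take the total order a < b < c < d < e on the vertex set. Then K (dimension 1) consists of the simplices:

  0-simplices (5): a, b, c, d, e
  1-simplices (5): ab, ad, bc, ce, de

so the chain groups are C_0 ≅ Z^5, C_1 ≅ Z^5.

The boundary map ∂_1: C_1 → C_0 sends each edge [p,q] (with p < q) to q − p. For instance
  ∂ab = b − a.
This gives a 5×5 integer matrix of rank 4; reducing to Smith normal form yields diagonal entries (1,1,1,1).

From H_k ≅ ker(∂_k) / im(∂_{k+1}) we obtain:

  H_0: rank C_0 − rank ∂_1 = 5 − 4 = 1, and the invariant factors of ∂_1 are all 1, so H_0 ≅ Z.
  H_1: rank ker ∂_1 − rank ∂_2 = (5 − 4) − 0 = 1, and there is no ∂_2, so H_1 ≅ Z.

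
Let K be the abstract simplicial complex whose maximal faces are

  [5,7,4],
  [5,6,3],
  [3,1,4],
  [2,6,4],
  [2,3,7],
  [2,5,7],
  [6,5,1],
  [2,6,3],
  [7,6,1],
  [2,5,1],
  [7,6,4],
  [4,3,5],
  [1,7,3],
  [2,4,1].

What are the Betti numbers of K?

b_0 = 1, b_1 = 2, b_2 = 1.

Fix the vertex order 1 < 2 < 3 < 4 < 5 < 6 < 7 and write every simplex with vertices in increasing order. Then dim K = 2 and the simplices of K are:

  0-simplices (7): [1], [2], [3], [4], [5], [6], [7]
  1-simplices (21): [1,2], [1,3], [1,4], [1,5], [1,6], [1,7], [2,3], [2,4], [2,5], [2,6], [2,7], [3,4], [3,5], [3,6], [3,7], [4,5], [4,6], [4,7], [5,6], [5,7], [6,7]
  2-simplices (14): [1,2,4], [1,2,5], [1,3,4], [1,3,7], [1,5,6], [1,6,7], [2,3,6], [2,3,7], [2,4,6], [2,5,7], [3,4,5], [3,5,6], [4,5,7], [4,6,7]

giving chain groups C_0 ≅ Z^7, C_1 ≅ Z^21, C_2 ≅ Z^14.

The boundary map ∂_1: C_1 → C_0 is given by ∂[p,q] = [q] − [p].
The 7×21 boundary matrix has rank 6 and Smith normal form diag(1,1,1,1,1,1).

The boundary map ∂_2: C_2 → C_1 maps a triangle to the signed sum of its edges. For instance
  ∂[2,3,7] = [3,7] − [2,7] + [2,3],
  ∂[3,5,6] = [5,6] − [3,6] + [3,5].
The resulting 21×14 matrix has rank 13, and its Smith normal form has invariant factors (1,1,1,1,1,1,1,1,1,1,1,1,1).

Reading off H_k = ker ∂_k / im ∂_{k+1}:

  H_0: rank C_0 − rank ∂_1 = 7 − 6 = 1, and the invariant factors of ∂_1 are all 1, so H_0 = Z.
  H_1: rank ker ∂_1 − rank ∂_2 = (21 − 6) − 13 = 2, and the invariant factors of ∂_2 are all 1, so H_1 = Z^2.
  H_2: rank ker ∂_2 − rank ∂_3 = (14 − 13) − 0 = 1, and there is no ∂_3, so H_2 = Z.

(K is a triangulation of the torus T^2.)

Hence the Betti numbers are b_0 = 1, b_1 = 2, b_2 = 1.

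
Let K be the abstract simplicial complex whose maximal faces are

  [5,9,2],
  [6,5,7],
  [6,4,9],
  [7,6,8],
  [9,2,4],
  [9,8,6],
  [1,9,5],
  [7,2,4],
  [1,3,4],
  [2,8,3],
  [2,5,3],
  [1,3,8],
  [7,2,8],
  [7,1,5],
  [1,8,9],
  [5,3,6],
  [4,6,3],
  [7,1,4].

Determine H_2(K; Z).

H_2 ≅ Z.

Take the total order 1 < 2 < 3 < 4 < 5 < 6 < 7 < 8 < 9 on the vertex set. Then K (dimension 2) consists of the simplices:

  0-simplices (9): [1], [2], [3], [4], [5], [6], [7], [8], [9]
  1-simplices (27): (27 of them)
  2-simplices (18): [1,3,4], [1,3,8], [1,4,7], [1,5,7], [1,5,9], [1,8,9], [2,3,5], [2,3,8], [2,4,7], [2,4,9], [2,5,9], [2,7,8], [3,4,6], [3,5,6], [4,6,9], [5,6,7], [6,7,8], [6,8,9]

Hence C_0 ≅ Z^9, C_1 ≅ Z^27, C_2 ≅ Z^18.

∂_1: C_1 → C_0 is given by ∂[p,q] = [q] − [p]. For instance
  ∂[8,9] = [9] − [8].
The 9×27 boundary matrix has rank 8 and Smith normal form diag(1,1,1,1,1,1,1,1).

The boundary map ∂_2: C_2 → C_1 acts by ∂[p,q,r] = [q,r] − [p,r] + [p,q]. For instance
  ∂[1,3,8] = [3,8] − [1,8] + [1,3],
  ∂[2,3,8] = [3,8] − [2,8] + [2,3].
The 27×18 boundary matrix has rank 17 and Smith normal form diag(1,1,1,1,1,1,1,1,1,1,1,1,1,1,1,1,1).

Now H_k = ker ∂_k / im ∂_{k+1}, so:

  H_2: rank ker ∂_2 − rank ∂_3 = (18 − 17) − 0 = 1, and there is no ∂_3, so H_2 ≅ Z.

(K is a triangulation of the torus T^2.)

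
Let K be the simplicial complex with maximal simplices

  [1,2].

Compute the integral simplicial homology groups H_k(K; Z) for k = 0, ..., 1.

We work with the vertex ordering 1 < 2. The simplices of K, each written with vertices in increasing order, are:

  0-simplices (2): [1], [2]
  1-simplices (1): [1,2]

giving chain groups C_0 ≅ Z^2, C_1 ≅ Z^1.

Boundary ∂_1: C_1 → C_0 sends each edge [p,q] (with p < q) to q − p. For instance
  ∂[1,2] = [2] − [1].
As a 2×1 matrix over Z this has rank 1, with invariant factors (1).

Computing H_k = (kernel of ∂_k) / (image of ∂_{k+1}):

  H_0: rank C_0 − rank ∂_1 = 2 − 1 = 1, and the invariant factors of ∂_1 are all 1, so H_0 = Z.
  H_1: rank ker ∂_1 − rank ∂_2 = (1 − 1) − 0 = 0, and there is no ∂_2, so H_1 = 0.

H_0 ≅ Z,  H_1 = 0.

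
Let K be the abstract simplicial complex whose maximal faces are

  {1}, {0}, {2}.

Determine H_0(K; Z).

We work with the vertex ordering 0 < 1 < 2. The simplices of K, each written with vertices in increasing order, are:

  0-simplices (3): [0], [1], [2]

so the chain groups are C_0 ≅ Z^3.

Computing H_k = (kernel of ∂_k) / (image of ∂_{k+1}):

  H_0: rank C_0 − rank ∂_1 = 3 − 0 = 3, and there is no ∂_1, so H_0 = Z^3.

H_0 = Z^3.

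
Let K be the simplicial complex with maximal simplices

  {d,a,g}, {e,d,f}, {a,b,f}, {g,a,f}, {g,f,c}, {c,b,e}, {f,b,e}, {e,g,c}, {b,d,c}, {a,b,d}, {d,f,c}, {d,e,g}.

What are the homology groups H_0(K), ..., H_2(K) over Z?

Take the total order a < b < c < d < e < f < g on the vertex set. Then K (dimension 2) consists of the simplices:

  0-simplices (7): a, b, c, d, e, f, g
  1-simplices (18): ab, ad, af, ag, bc, bd, be, bf, cd, ce, cf, cg, de, df, dg, ef, eg, fg
  2-simplices (12): abd, abf, adg, afg, bcd, bce, bef, cdf, ceg, cfg, def, deg

so the chain groups are C_0 ≅ Z^7, C_1 ≅ Z^18, C_2 ≅ Z^12.

∂_1: C_1 → C_0 sends each edge [p,q] (with p < q) to q − p. For instance
  ∂bf = f − b.
The 7×18 boundary matrix has rank 6 and Smith normal form diag(1,1,1,1,1,1).

∂_2: C_2 → C_1 sends each 2-simplex [p,q,r] to [q,r] − [p,r] + [p,q]. For instance
  ∂bce = ce − be + bc,
  ∂bcd = cd − bd + bc.
The 18×12 boundary matrix has rank 12 and Smith normal form diag(1,1,1,1,1,1,1,1,1,1,1,2).

Reading off H_k = ker ∂_k / im ∂_{k+1}:

  H_0: rank C_0 − rank ∂_1 = 7 − 6 = 1, and the invariant factors of ∂_1 are all 1, so H_0 = Z.
  H_1: rank ker ∂_1 − rank ∂_2 = (18 − 6) − 12 = 0, and ∂_2 has invariant factor 2 > 1, so H_1 = Z/2Z.
  H_2: rank ker ∂_2 − rank ∂_3 = (12 − 12) − 0 = 0, and there is no ∂_3, so H_2 = 0.

(K is a triangulation of the real projective plane RP^2.)

H_0 ≅ Z,  H_1 ≅ Z/2Z,  H_2 = 0.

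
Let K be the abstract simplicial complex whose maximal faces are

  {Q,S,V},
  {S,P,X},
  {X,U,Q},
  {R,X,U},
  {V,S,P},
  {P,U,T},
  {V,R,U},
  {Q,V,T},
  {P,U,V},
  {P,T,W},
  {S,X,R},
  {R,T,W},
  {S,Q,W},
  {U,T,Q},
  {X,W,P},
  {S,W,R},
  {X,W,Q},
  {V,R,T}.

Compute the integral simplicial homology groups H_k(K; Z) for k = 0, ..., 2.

Take the total order P < Q < R < S < T < U < V < W < X on the vertex set. Then K (dimension 2) consists of the simplices:

  0-simplices (9): P, Q, R, S, T, U, V, W, X
  1-simplices (27): PS, PT, PU, PV, PW, PX, QS, QT, QU, QV, QW, QX, RS, RT, RU, RV, RW, RX, SV, SW, SX, TU, TV, TW, UV, UX, WX
  2-simplices (18): PSV, PSX, PTU, PTW, PUV, PWX, QSV, QSW, QTU, QTV, QUX, QWX, RSW, RSX, RTV, RTW, RUV, RUX

Hence C_0 ≅ Z^9, C_1 ≅ Z^27, C_2 ≅ Z^18.

The boundary map ∂_1: C_1 → C_0 sends each edge [p,q] (with p < q) to q − p.
The 9×27 boundary matrix has rank 8 and Smith normal form diag(1,1,1,1,1,1,1,1).

The boundary map ∂_2: C_2 → C_1 acts by ∂[p,q,r] = [q,r] − [p,r] + [p,q]. For instance
  ∂RTV = TV − RV + RT,
  ∂QTV = TV − QV + QT.
The 27×18 boundary matrix has rank 18 and Smith normal form diag(1,1,1,1,1,1,1,1,1,1,1,1,1,1,1,1,1,2).

Computing H_k = (kernel of ∂_k) / (image of ∂_{k+1}):

  H_0: rank C_0 − rank ∂_1 = 9 − 8 = 1, and the invariant factors of ∂_1 are all 1, so H_0 = Z.
  H_1: rank ker ∂_1 − rank ∂_2 = (27 − 8) − 18 = 1, and ∂_2 has invariant factor 2 > 1, so H_1 = Z ⊕ Z/2.
  H_2: rank ker ∂_2 − rank ∂_3 = (18 − 18) − 0 = 0, and there is no ∂_3, so H_2 = 0.

As a check, the Euler characteristic is 9 − 27 + 18 = 0, which agrees with 1 − 1 + 0 = 0.

H_0 ≅ Z,  H_1 ≅ Z ⊕ Z/2,  H_2 = 0.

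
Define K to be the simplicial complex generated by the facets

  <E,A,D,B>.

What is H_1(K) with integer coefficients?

H_1 = 0.

Take the total order A < B < D < E on the vertex set. Then K (dimension 3) consists of the simplices:

  0-simplices (4): A, B, D, E
  1-simplices (6): AB, AD, AE, BD, BE, DE
  2-simplices (4): ABD, ABE, ADE, BDE
  3-simplices (1): ABDE

Hence C_0 ≅ Z^4, C_1 ≅ Z^6, C_2 ≅ Z^4, C_3 ≅ Z^1.

∂_1: C_1 → C_0 maps an edge to its endpoints' difference, ∂[p,q] = q − p. For instance
  ∂DE = E − D.
This gives a 4×6 integer matrix of rank 3; reducing to Smith normal form yields diagonal entries (1,1,1).

Boundary ∂_2: C_2 → C_1 maps a triangle to the signed sum of its edges. For instance
  ∂ABD = BD − AD + AB,
  ∂ABE = BE − AE + AB.
The resulting 6×4 matrix has rank 3, and its Smith normal form has invariant factors (1,1,1).

The boundary map ∂_3: C_3 → C_2 sends each 3-simplex σ to the alternating sum Σ_i (−1)^i (σ with its i-th vertex removed). For instance
  ∂ABDE = BDE − ADE + ABE − ABD.
This gives a 4×1 integer matrix of rank 1; reducing to Smith normal form yields diagonal entries (1).

Reading off H_k = ker ∂_k / im ∂_{k+1}:

  H_1: rank ker ∂_1 − rank ∂_2 = (6 − 3) − 3 = 0, and the invariant factors of ∂_2 are all 1, so H_1 = 0.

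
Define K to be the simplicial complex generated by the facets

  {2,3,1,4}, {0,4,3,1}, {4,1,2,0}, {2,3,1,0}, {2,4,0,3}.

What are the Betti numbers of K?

Take the total order 0 < 1 < 2 < 3 < 4 on the vertex set. Then K (dimension 3) consists of the simplices:

  0-simplices (5): [0], [1], [2], [3], [4]
  1-simplices (10): [0,1], [0,2], [0,3], [0,4], [1,2], [1,3], [1,4], [2,3], [2,4], [3,4]
  2-simplices (10): [0,1,2], [0,1,3], [0,1,4], [0,2,3], [0,2,4], [0,3,4], [1,2,3], [1,2,4], [1,3,4], [2,3,4]
  3-simplices (5): [0,1,2,3], [0,1,2,4], [0,1,3,4], [0,2,3,4], [1,2,3,4]

so the chain groups are C_0 ≅ Z^5, C_1 ≅ Z^10, C_2 ≅ Z^10, C_3 ≅ Z^5.

∂_1: C_1 → C_0 sends each edge [p,q] (with p < q) to q − p. For instance
  ∂[1,4] = [4] − [1].
The 5×10 boundary matrix has rank 4 and Smith normal form diag(1,1,1,1).

Boundary ∂_2: C_2 → C_1 acts by ∂[p,q,r] = [q,r] − [p,r] + [p,q]. For instance
  ∂[0,2,4] = [2,4] − [0,4] + [0,2],
  ∂[0,1,3] = [1,3] − [0,3] + [0,1].
The 10×10 boundary matrix has rank 6 and Smith normal form diag(1,1,1,1,1,1).

∂_3: C_3 → C_2 sends each 3-simplex σ to the alternating sum Σ_i (−1)^i (σ with its i-th vertex removed). For instance
  ∂[0,1,2,3] = [1,2,3] − [0,2,3] + [0,1,3] − [0,1,2],
  ∂[0,1,3,4] = [1,3,4] − [0,3,4] + [0,1,4] − [0,1,3].
This gives a 10×5 integer matrix of rank 4; reducing to Smith normal form yields diagonal entries (1,1,1,1).

Computing H_k = (kernel of ∂_k) / (image of ∂_{k+1}):

  H_0: rank C_0 − rank ∂_1 = 5 − 4 = 1, and the invariant factors of ∂_1 are all 1, so H_0 ≅ Z.
  H_1: rank ker ∂_1 − rank ∂_2 = (10 − 4) − 6 = 0, and the invariant factors of ∂_2 are all 1, so H_1 ≅ 0.
  H_2: rank ker ∂_2 − rank ∂_3 = (10 − 6) − 4 = 0, and the invariant factors of ∂_3 are all 1, so H_2 ≅ 0.
  H_3: rank ker ∂_3 − rank ∂_4 = (5 − 4) − 0 = 1, and there is no ∂_4, so H_3 ≅ Z.

Hence the Betti numbers are b_0 = 1, b_1 = 0, b_2 = 0, b_3 = 1.

b_0 = 1, b_1 = 0, b_2 = 0, b_3 = 1.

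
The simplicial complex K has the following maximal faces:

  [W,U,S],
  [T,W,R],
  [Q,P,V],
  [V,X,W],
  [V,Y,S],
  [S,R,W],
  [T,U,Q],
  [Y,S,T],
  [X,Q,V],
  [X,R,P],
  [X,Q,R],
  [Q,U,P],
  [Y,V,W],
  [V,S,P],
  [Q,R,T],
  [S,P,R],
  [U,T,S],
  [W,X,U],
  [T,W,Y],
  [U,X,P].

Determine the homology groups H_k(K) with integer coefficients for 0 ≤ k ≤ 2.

Take the total order P < Q < R < S < T < U < V < W < X < Y on the vertex set. Then K (dimension 2) consists of the simplices:

  0-simplices (10): P, Q, R, S, T, U, V, W, X, Y
  1-simplices (30): PQ, PR, PS, PU, PV, PX, QR, QT, QU, QV, QX, RS, RT, RW, RX, ST, SU, SV, SW, SY, TU, TW, TY, UW, UX, VW, VX, VY, WX, WY
  2-simplices (20): PQU, PQV, PRS, PRX, PSV, PUX, QRT, QRX, QTU, QVX, RSW, RTW, STU, STY, SUW, SVY, TWY, UWX, VWX, VWY

Hence C_0 ≅ Z^10, C_1 ≅ Z^30, C_2 ≅ Z^20.

The boundary map ∂_1: C_1 → C_0 is given by ∂[p,q] = [q] − [p].
The 10×30 boundary matrix has rank 9 and Smith normal form diag(1,1,1,1,1,1,1,1,1).

∂_2: C_2 → C_1 acts by ∂[p,q,r] = [q,r] − [p,r] + [p,q]. For instance
  ∂PRS = RS − PS + PR,
  ∂QTU = TU − QU + QT.
This gives a 30×20 integer matrix of rank 20; reducing to Smith normal form yields diagonal entries (1,1,1,1,1,1,1,1,1,1,1,1,1,1,1,1,1,1,1,2).

Now H_k = ker ∂_k / im ∂_{k+1}, so:

  H_0: rank C_0 − rank ∂_1 = 10 − 9 = 1, and the invariant factors of ∂_1 are all 1, so H_0 ≅ Z.
  H_1: rank ker ∂_1 − rank ∂_2 = (30 − 9) − 20 = 1, and ∂_2 has invariant factor 2 > 1, so H_1 ≅ Z × Z/2.
  H_2: rank ker ∂_2 − rank ∂_3 = (20 − 20) − 0 = 0, and there is no ∂_3, so H_2 ≅ 0.

H_0 = Z,  H_1 = Z × Z/2,  H_2 = 0.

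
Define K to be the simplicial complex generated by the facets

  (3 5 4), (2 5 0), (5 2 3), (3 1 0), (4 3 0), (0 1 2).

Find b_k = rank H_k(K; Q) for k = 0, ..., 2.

b_0 = 1, b_1 = 1, b_2 = 0.

Order the vertices as 0 < 1 < 2 < 3 < 4 < 5. Listing each simplex with vertices in this order, K has dimension 2 with simplices:

  0-simplices (6): [0], [1], [2], [3], [4], [5]
  1-simplices (12): [0,1], [0,2], [0,3], [0,4], [0,5], [1,2], [1,3], [2,3], [2,5], [3,4], [3,5], [4,5]
  2-simplices (6): [0,1,2], [0,1,3], [0,2,5], [0,3,4], [2,3,5], [3,4,5]

giving chain groups C_0 ≅ Z^6, C_1 ≅ Z^12, C_2 ≅ Z^6.

Boundary ∂_1: C_1 → C_0 sends each edge [p,q] (with p < q) to q − p. For instance
  ∂[2,3] = [3] − [2].
The 6×12 boundary matrix has rank 5 and Smith normal form diag(1,1,1,1,1).

Boundary ∂_2: C_2 → C_1 acts by ∂[p,q,r] = [q,r] − [p,r] + [p,q]. For instance
  ∂[3,4,5] = [4,5] − [3,5] + [3,4],
  ∂[0,2,5] = [2,5] − [0,5] + [0,2].
The 12×6 boundary matrix has rank 6 and Smith normal form diag(1,1,1,1,1,1).

Now H_k = ker ∂_k / im ∂_{k+1}, so:

  H_0: rank C_0 − rank ∂_1 = 6 − 5 = 1, and the invariant factors of ∂_1 are all 1, so H_0 ≅ Z.
  H_1: rank ker ∂_1 − rank ∂_2 = (12 − 5) − 6 = 1, and the invariant factors of ∂_2 are all 1, so H_1 ≅ Z.
  H_2: rank ker ∂_2 − rank ∂_3 = (6 − 6) − 0 = 0, and there is no ∂_3, so H_2 ≅ 0.

As a check, the Euler characteristic is 6 − 12 + 6 = 0, which agrees with 1 − 1 + 0 = 0.

Hence the Betti numbers are b_0 = 1, b_1 = 1, b_2 = 0.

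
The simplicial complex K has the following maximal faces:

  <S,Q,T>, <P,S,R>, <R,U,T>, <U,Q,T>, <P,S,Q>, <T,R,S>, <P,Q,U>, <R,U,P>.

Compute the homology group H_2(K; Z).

Fix the vertex order P < Q < R < S < T < U and write every simplex with vertices in increasing order. Then dim K = 2 and the simplices of K are:

  0-simplices (6): P, Q, R, S, T, U
  1-simplices (12): PQ, PR, PS, PU, QS, QT, QU, RS, RT, RU, ST, TU
  2-simplices (8): PQS, PQU, PRS, PRU, QST, QTU, RST, RTU

Hence C_0 ≅ Z^6, C_1 ≅ Z^12, C_2 ≅ Z^8.

∂_1: C_1 → C_0 maps an edge to its endpoints' difference, ∂[p,q] = q − p. For instance
  ∂QS = S − Q.
The resulting 6×12 matrix has rank 5, and its Smith normal form has invariant factors (1,1,1,1,1).

The boundary map ∂_2: C_2 → C_1 sends each 2-simplex [p,q,r] to [q,r] − [p,r] + [p,q]. For instance
  ∂QST = ST − QT + QS,
  ∂PRU = RU − PU + PR.
As a 12×8 matrix over Z this has rank 7, with invariant factors (1,1,1,1,1,1,1).

Computing H_k = (kernel of ∂_k) / (image of ∂_{k+1}):

  H_2: rank ker ∂_2 − rank ∂_3 = (8 − 7) − 0 = 1, and there is no ∂_3, so H_2 = Z.

H_2 = Z.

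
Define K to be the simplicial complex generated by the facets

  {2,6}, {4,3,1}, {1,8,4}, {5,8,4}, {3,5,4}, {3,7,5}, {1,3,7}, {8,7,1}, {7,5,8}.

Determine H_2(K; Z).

H_2 ≅ Z.

Take the total order 1 < 2 < 3 < 4 < 5 < 6 < 7 < 8 on the vertex set. Then K (dimension 2) consists of the simplices:

  0-simplices (8): [1], [2], [3], [4], [5], [6], [7], [8]
  1-simplices (13): [1,3], [1,4], [1,7], [1,8], [2,6], [3,4], [3,5], [3,7], [4,5], [4,8], [5,7], [5,8], [7,8]
  2-simplices (8): [1,3,4], [1,3,7], [1,4,8], [1,7,8], [3,4,5], [3,5,7], [4,5,8], [5,7,8]

Hence C_0 ≅ Z^8, C_1 ≅ Z^13, C_2 ≅ Z^8.

The boundary map ∂_1: C_1 → C_0 is given by ∂[p,q] = [q] − [p]. For instance
  ∂[5,8] = [8] − [5].
The 8×13 boundary matrix has rank 6 and Smith normal form diag(1,1,1,1,1,1).

Boundary ∂_2: C_2 → C_1 maps a triangle to the signed sum of its edges. For instance
  ∂[1,3,4] = [3,4] − [1,4] + [1,3],
  ∂[4,5,8] = [5,8] − [4,8] + [4,5].
As a 13×8 matrix over Z this has rank 7, with invariant factors (1,1,1,1,1,1,1).

Reading off H_k = ker ∂_k / im ∂_{k+1}:

  H_2: rank ker ∂_2 − rank ∂_3 = (8 − 7) − 0 = 1, and there is no ∂_3, so H_2 ≅ Z.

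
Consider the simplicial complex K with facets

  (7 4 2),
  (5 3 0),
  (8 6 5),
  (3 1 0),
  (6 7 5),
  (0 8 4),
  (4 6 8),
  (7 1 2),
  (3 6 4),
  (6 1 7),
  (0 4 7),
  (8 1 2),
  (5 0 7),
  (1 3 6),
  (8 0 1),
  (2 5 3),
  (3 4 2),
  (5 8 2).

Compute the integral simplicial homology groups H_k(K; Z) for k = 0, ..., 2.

H_0 = Z,  H_1 = Z^2,  H_2 = Z.

Order the vertices as 0 < 1 < 2 < 3 < 4 < 5 < 6 < 7 < 8. Listing each simplex with vertices in this order, K has dimension 2 with simplices:

  0-simplices (9): [0], [1], [2], [3], [4], [5], [6], [7], [8]
  1-simplices (27): (27 of them)
  2-simplices (18): [0,1,3], [0,1,8], [0,3,5], [0,4,7], [0,4,8], [0,5,7], [1,2,7], [1,2,8], [1,3,6], [1,6,7], [2,3,4], [2,3,5], [2,4,7], [2,5,8], [3,4,6], [4,6,8], [5,6,7], [5,6,8]

Hence C_0 ≅ Z^9, C_1 ≅ Z^27, C_2 ≅ Z^18.

∂_1: C_1 → C_0 maps an edge to its endpoints' difference, ∂[p,q] = q − p.
This gives a 9×27 integer matrix of rank 8; reducing to Smith normal form yields diagonal entries (1,1,1,1,1,1,1,1).

The boundary map ∂_2: C_2 → C_1 acts by ∂[p,q,r] = [q,r] − [p,r] + [p,q]. For instance
  ∂[1,2,7] = [2,7] − [1,7] + [1,2],
  ∂[0,1,8] = [1,8] − [0,8] + [0,1].
This gives a 27×18 integer matrix of rank 17; reducing to Smith normal form yields diagonal entries (1,1,1,1,1,1,1,1,1,1,1,1,1,1,1,1,1).

Computing H_k = (kernel of ∂_k) / (image of ∂_{k+1}):

  H_0: rank C_0 − rank ∂_1 = 9 − 8 = 1, and the invariant factors of ∂_1 are all 1, so H_0 ≅ Z.
  H_1: rank ker ∂_1 − rank ∂_2 = (27 − 8) − 17 = 2, and the invariant factors of ∂_2 are all 1, so H_1 ≅ Z^2.
  H_2: rank ker ∂_2 − rank ∂_3 = (18 − 17) − 0 = 1, and there is no ∂_3, so H_2 ≅ Z.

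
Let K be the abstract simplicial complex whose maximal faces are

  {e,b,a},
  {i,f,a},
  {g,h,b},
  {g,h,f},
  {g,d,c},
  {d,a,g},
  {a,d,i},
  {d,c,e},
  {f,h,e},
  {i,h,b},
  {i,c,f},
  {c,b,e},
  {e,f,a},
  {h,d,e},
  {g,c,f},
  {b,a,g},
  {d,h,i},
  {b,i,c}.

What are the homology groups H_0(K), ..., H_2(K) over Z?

H_0 ≅ Z,  H_1 ≅ Z^2,  H_2 ≅ Z.

K has 9 vertices, 27 edges, 18 triangles.
rank ∂_0 = 0, rank ∂_1 = 8 ⇒ b_0 = 9 − 0 − 8 = 1; all invariant factors of ∂_1 are 1 so no torsion. So H_0 = Z.
rank ∂_1 = 8, rank ∂_2 = 17 ⇒ b_1 = 27 − 8 − 17 = 2; all invariant factors of ∂_2 are 1 so no torsion. So H_1 = Z^2.
rank ∂_2 = 17, rank ∂_3 = 0 ⇒ b_2 = 18 − 17 − 0 = 1. So H_2 = Z.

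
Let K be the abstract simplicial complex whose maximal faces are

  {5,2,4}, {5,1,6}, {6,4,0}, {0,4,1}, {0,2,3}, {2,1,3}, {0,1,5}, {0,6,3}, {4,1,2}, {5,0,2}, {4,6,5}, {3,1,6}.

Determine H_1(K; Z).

We work with the vertex ordering 0 < 1 < 2 < 3 < 4 < 5 < 6. The simplices of K, each written with vertices in increasing order, are:

  0-simplices (7): [0], [1], [2], [3], [4], [5], [6]
  1-simplices (18): [0,1], [0,2], [0,3], [0,4], [0,5], [0,6], [1,2], [1,3], [1,4], [1,5], [1,6], [2,3], [2,4], [2,5], [3,6], [4,5], [4,6], [5,6]
  2-simplices (12): [0,1,4], [0,1,5], [0,2,3], [0,2,5], [0,3,6], [0,4,6], [1,2,3], [1,2,4], [1,3,6], [1,5,6], [2,4,5], [4,5,6]

Hence C_0 ≅ Z^7, C_1 ≅ Z^18, C_2 ≅ Z^12.

Boundary ∂_1: C_1 → C_0 is given by ∂[p,q] = [q] − [p].
As a 7×18 matrix over Z this has rank 6, with invariant factors (1,1,1,1,1,1).

∂_2: C_2 → C_1 acts by ∂[p,q,r] = [q,r] − [p,r] + [p,q]. For instance
  ∂[0,1,5] = [1,5] − [0,5] + [0,1],
  ∂[1,2,3] = [2,3] − [1,3] + [1,2].
As a 18×12 matrix over Z this has rank 12, with invariant factors (1,1,1,1,1,1,1,1,1,1,1,2).

Now H_k = ker ∂_k / im ∂_{k+1}, so:

  H_1: rank ker ∂_1 − rank ∂_2 = (18 − 6) − 12 = 0, and ∂_2 has invariant factor 2 > 1, so H_1 ≅ Z/2.

H_1 ≅ Z/2.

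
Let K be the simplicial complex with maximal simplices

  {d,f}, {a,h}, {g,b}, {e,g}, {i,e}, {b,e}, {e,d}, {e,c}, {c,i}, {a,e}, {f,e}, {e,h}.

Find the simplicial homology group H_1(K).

H_1 = Z^4.

We work with the vertex ordering a < b < c < d < e < f < g < h < i. The simplices of K, each written with vertices in increasing order, are:

  0-simplices (9): a, b, c, d, e, f, g, h, i
  1-simplices (12): ae, ah, be, bg, ce, ci, de, df, ef, eg, eh, ei

so the chain groups are C_0 ≅ Z^9, C_1 ≅ Z^12.

The boundary map ∂_1: C_1 → C_0 sends each edge [p,q] (with p < q) to q − p. For instance
  ∂eg = g − e.
This gives a 9×12 integer matrix of rank 8; reducing to Smith normal form yields diagonal entries (1,1,1,1,1,1,1,1).

Now H_k = ker ∂_k / im ∂_{k+1}, so:

  H_1: rank ker ∂_1 − rank ∂_2 = (12 − 8) − 0 = 4, and there is no ∂_2, so H_1 ≅ Z^4.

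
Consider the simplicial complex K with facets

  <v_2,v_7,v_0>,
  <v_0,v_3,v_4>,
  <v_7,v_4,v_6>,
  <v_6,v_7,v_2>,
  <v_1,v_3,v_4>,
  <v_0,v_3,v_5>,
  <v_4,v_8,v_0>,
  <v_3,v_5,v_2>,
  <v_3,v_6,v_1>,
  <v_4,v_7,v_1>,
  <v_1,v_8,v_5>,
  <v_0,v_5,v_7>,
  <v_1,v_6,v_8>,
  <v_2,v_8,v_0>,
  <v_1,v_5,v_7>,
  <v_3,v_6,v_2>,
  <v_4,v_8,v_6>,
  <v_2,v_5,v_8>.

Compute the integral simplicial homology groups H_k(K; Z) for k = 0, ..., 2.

We work with the vertex ordering v_0 < v_1 < v_2 < v_3 < v_4 < v_5 < v_6 < v_7 < v_8. The simplices of K, each written with vertices in increasing order, are:

  0-simplices (9): [v_0], [v_1], [v_2], [v_3], [v_4], [v_5], [v_6], [v_7], [v_8]
  1-simplices (27): (27 of them)
  2-simplices (18): (18 of them)

giving chain groups C_0 ≅ Z^9, C_1 ≅ Z^27, C_2 ≅ Z^18.

Boundary ∂_1: C_1 → C_0 maps an edge to its endpoints' difference, ∂[p,q] = q − p.
As a 9×27 matrix over Z this has rank 8, with invariant factors (1,1,1,1,1,1,1,1).

Boundary ∂_2: C_2 → C_1 maps a triangle to the signed sum of its edges. For instance
  ∂[v_1,v_4,v_7] = [v_4,v_7] − [v_1,v_7] + [v_1,v_4],
  ∂[v_1,v_3,v_6] = [v_3,v_6] − [v_1,v_6] + [v_1,v_3].
The 27×18 boundary matrix has rank 18 and Smith normal form diag(1,1,1,1,1,1,1,1,1,1,1,1,1,1,1,1,1,2).

Reading off H_k = ker ∂_k / im ∂_{k+1}:

  H_0: rank C_0 − rank ∂_1 = 9 − 8 = 1, and the invariant factors of ∂_1 are all 1, so H_0 ≅ Z.
  H_1: rank ker ∂_1 − rank ∂_2 = (27 − 8) − 18 = 1, and ∂_2 has invariant factor 2 > 1, so H_1 ≅ Z ⊕ Z/2.
  H_2: rank ker ∂_2 − rank ∂_3 = (18 − 18) − 0 = 0, and there is no ∂_3, so H_2 ≅ 0.

H_0 ≅ Z,  H_1 ≅ Z ⊕ Z/2,  H_2 = 0.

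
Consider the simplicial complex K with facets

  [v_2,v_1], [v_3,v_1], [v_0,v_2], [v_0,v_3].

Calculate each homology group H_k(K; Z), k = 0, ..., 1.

H_0 = Z,  H_1 = Z.

We work with the vertex ordering v_0 < v_1 < v_2 < v_3. The simplices of K, each written with vertices in increasing order, are:

  0-simplices (4): [v_0], [v_1], [v_2], [v_3]
  1-simplices (4): [v_0,v_2], [v_0,v_3], [v_1,v_2], [v_1,v_3]

Hence C_0 ≅ Z^4, C_1 ≅ Z^4.

The boundary map ∂_1: C_1 → C_0 maps an edge to its endpoints' difference, ∂[p,q] = q − p. For instance
  ∂[v_0,v_3] = [v_3] − [v_0].
The 4×4 boundary matrix has rank 3 and Smith normal form diag(1,1,1).

Reading off H_k = ker ∂_k / im ∂_{k+1}:

  H_0: rank C_0 − rank ∂_1 = 4 − 3 = 1, and the invariant factors of ∂_1 are all 1, so H_0 ≅ Z.
  H_1: rank ker ∂_1 − rank ∂_2 = (4 − 3) − 0 = 1, and there is no ∂_2, so H_1 ≅ Z.

As a check, the Euler characteristic is 4 − 4 = 0, which agrees with 1 − 1 = 0.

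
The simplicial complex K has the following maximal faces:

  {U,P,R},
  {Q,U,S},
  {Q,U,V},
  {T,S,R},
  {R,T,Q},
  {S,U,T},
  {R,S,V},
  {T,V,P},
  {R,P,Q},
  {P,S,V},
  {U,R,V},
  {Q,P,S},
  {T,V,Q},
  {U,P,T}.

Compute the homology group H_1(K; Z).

We work with the vertex ordering P < Q < R < S < T < U < V. The simplices of K, each written with vertices in increasing order, are:

  0-simplices (7): P, Q, R, S, T, U, V
  1-simplices (21): PQ, PR, PS, PT, PU, PV, QR, QS, QT, QU, QV, RS, RT, RU, RV, ST, SU, SV, TU, TV, UV
  2-simplices (14): PQR, PQS, PRU, PSV, PTU, PTV, QRT, QSU, QTV, QUV, RST, RSV, RUV, STU

so the chain groups are C_0 ≅ Z^7, C_1 ≅ Z^21, C_2 ≅ Z^14.

∂_1: C_1 → C_0 is given by ∂[p,q] = [q] − [p]. For instance
  ∂QU = U − Q.
The 7×21 boundary matrix has rank 6 and Smith normal form diag(1,1,1,1,1,1).

Boundary ∂_2: C_2 → C_1 sends each 2-simplex [p,q,r] to [q,r] − [p,r] + [p,q]. For instance
  ∂QRT = RT − QT + QR,
  ∂QSU = SU − QU + QS.
The 21×14 boundary matrix has rank 13 and Smith normal form diag(1,1,1,1,1,1,1,1,1,1,1,1,1).

Now H_k = ker ∂_k / im ∂_{k+1}, so:

  H_1: rank ker ∂_1 − rank ∂_2 = (21 − 6) − 13 = 2, and the invariant factors of ∂_2 are all 1, so H_1 ≅ Z^2.

(K is a triangulation of the torus T^2.)

H_1 ≅ Z^2.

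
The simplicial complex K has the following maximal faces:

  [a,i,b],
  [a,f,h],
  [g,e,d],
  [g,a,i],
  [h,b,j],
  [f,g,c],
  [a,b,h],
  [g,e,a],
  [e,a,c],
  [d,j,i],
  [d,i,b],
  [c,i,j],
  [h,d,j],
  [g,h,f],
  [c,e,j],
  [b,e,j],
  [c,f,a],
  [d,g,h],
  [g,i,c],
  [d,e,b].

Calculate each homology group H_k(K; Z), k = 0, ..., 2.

We work with the vertex ordering a < b < c < d < e < f < g < h < i < j. The simplices of K, each written with vertices in increasing order, are:

  0-simplices (10): a, b, c, d, e, f, g, h, i, j
  1-simplices (30): ab, ac, ae, af, ag, ah, ai, bd, be, bh, bi, bj, ce, cf, cg, ci, cj, de, dg, dh, di, dj, eg, ej, fg, fh, gh, gi, hj, ij
  2-simplices (20): abh, abi, ace, acf, aeg, afh, agi, bde, bdi, bej, bhj, cej, cfg, cgi, cij, deg, dgh, dhj, dij, fgh

so the chain groups are C_0 ≅ Z^10, C_1 ≅ Z^30, C_2 ≅ Z^20.

The boundary map ∂_1: C_1 → C_0 maps an edge to its endpoints' difference, ∂[p,q] = q − p.
This gives a 10×30 integer matrix of rank 9; reducing to Smith normal form yields diagonal entries (1,1,1,1,1,1,1,1,1).

Boundary ∂_2: C_2 → C_1 sends each 2-simplex [p,q,r] to [q,r] − [p,r] + [p,q]. For instance
  ∂bdi = di − bi + bd,
  ∂aeg = eg − ag + ae.
The resulting 30×20 matrix has rank 20, and its Smith normal form has invariant factors (1,1,1,1,1,1,1,1,1,1,1,1,1,1,1,1,1,1,1,2).

Reading off H_k = ker ∂_k / im ∂_{k+1}:

  H_0: rank C_0 − rank ∂_1 = 10 − 9 = 1, and the invariant factors of ∂_1 are all 1, so H_0 = Z.
  H_1: rank ker ∂_1 − rank ∂_2 = (30 − 9) − 20 = 1, and ∂_2 has invariant factor 2 > 1, so H_1 = Z ⊕ Z_2.
  H_2: rank ker ∂_2 − rank ∂_3 = (20 − 20) − 0 = 0, and there is no ∂_3, so H_2 = 0.

H_0 = Z,  H_1 = Z ⊕ Z_2,  H_2 = 0.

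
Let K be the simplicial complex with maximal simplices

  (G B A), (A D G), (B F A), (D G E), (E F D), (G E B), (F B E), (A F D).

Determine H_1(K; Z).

H_1 ≅ 0.

Fix the vertex order A < B < D < E < F < G and write every simplex with vertices in increasing order. Then dim K = 2 and the simplices of K are:

  0-simplices (6): A, B, D, E, F, G
  1-simplices (12): AB, AD, AF, AG, BE, BF, BG, DE, DF, DG, EF, EG
  2-simplices (8): ABF, ABG, ADF, ADG, BEF, BEG, DEF, DEG

giving chain groups C_0 ≅ Z^6, C_1 ≅ Z^12, C_2 ≅ Z^8.

∂_1: C_1 → C_0 sends each edge [p,q] (with p < q) to q − p.
The resulting 6×12 matrix has rank 5, and its Smith normal form has invariant factors (1,1,1,1,1).

Boundary ∂_2: C_2 → C_1 acts by ∂[p,q,r] = [q,r] − [p,r] + [p,q]. For instance
  ∂BEG = EG − BG + BE,
  ∂BEF = EF − BF + BE.
The 12×8 boundary matrix has rank 7 and Smith normal form diag(1,1,1,1,1,1,1).

Computing H_k = (kernel of ∂_k) / (image of ∂_{k+1}):

  H_1: rank ker ∂_1 − rank ∂_2 = (12 − 5) − 7 = 0, and the invariant factors of ∂_2 are all 1, so H_1 = 0.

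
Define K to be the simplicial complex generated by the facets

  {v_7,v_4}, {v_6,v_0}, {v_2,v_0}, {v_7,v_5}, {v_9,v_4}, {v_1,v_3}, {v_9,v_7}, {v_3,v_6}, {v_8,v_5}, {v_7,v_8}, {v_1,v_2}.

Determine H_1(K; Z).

Take the total order v_0 < v_1 < v_2 < v_3 < v_4 < v_5 < v_6 < v_7 < v_8 < v_9 on the vertex set. Then K (dimension 1) consists of the simplices:

  0-simplices (10): [v_0], [v_1], [v_2], [v_3], [v_4], [v_5], [v_6], [v_7], [v_8], [v_9]
  1-simplices (11): [v_0,v_2], [v_0,v_6], [v_1,v_2], [v_1,v_3], [v_3,v_6], [v_4,v_7], [v_4,v_9], [v_5,v_7], [v_5,v_8], [v_7,v_8], [v_7,v_9]

Hence C_0 ≅ Z^10, C_1 ≅ Z^11.

The boundary map ∂_1: C_1 → C_0 sends each edge [p,q] (with p < q) to q − p.
The 10×11 boundary matrix has rank 8 and Smith normal form diag(1,1,1,1,1,1,1,1).

Reading off H_k = ker ∂_k / im ∂_{k+1}:

  H_1: rank ker ∂_1 − rank ∂_2 = (11 − 8) − 0 = 3, and there is no ∂_2, so H_1 = Z^3.

H_1 = Z^3.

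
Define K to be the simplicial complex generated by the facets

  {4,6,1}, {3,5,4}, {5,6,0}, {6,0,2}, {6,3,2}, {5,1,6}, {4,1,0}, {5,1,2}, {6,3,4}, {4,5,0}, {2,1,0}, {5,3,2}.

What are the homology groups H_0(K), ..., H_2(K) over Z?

We work with the vertex ordering 0 < 1 < 2 < 3 < 4 < 5 < 6. The simplices of K, each written with vertices in increasing order, are:

  0-simplices (7): [0], [1], [2], [3], [4], [5], [6]
  1-simplices (18): [0,1], [0,2], [0,4], [0,5], [0,6], [1,2], [1,4], [1,5], [1,6], [2,3], [2,5], [2,6], [3,4], [3,5], [3,6], [4,5], [4,6], [5,6]
  2-simplices (12): [0,1,2], [0,1,4], [0,2,6], [0,4,5], [0,5,6], [1,2,5], [1,4,6], [1,5,6], [2,3,5], [2,3,6], [3,4,5], [3,4,6]

giving chain groups C_0 ≅ Z^7, C_1 ≅ Z^18, C_2 ≅ Z^12.

∂_1: C_1 → C_0 maps an edge to its endpoints' difference, ∂[p,q] = q − p. For instance
  ∂[2,6] = [6] − [2].
As a 7×18 matrix over Z this has rank 6, with invariant factors (1,1,1,1,1,1).

The boundary map ∂_2: C_2 → C_1 acts by ∂[p,q,r] = [q,r] − [p,r] + [p,q]. For instance
  ∂[0,1,2] = [1,2] − [0,2] + [0,1],
  ∂[2,3,6] = [3,6] − [2,6] + [2,3].
This gives a 18×12 integer matrix of rank 12; reducing to Smith normal form yields diagonal entries (1,1,1,1,1,1,1,1,1,1,1,2).

Now H_k = ker ∂_k / im ∂_{k+1}, so:

  H_0: rank C_0 − rank ∂_1 = 7 − 6 = 1, and the invariant factors of ∂_1 are all 1, so H_0 ≅ Z.
  H_1: rank ker ∂_1 − rank ∂_2 = (18 − 6) − 12 = 0, and ∂_2 has invariant factor 2 > 1, so H_1 ≅ Z/2.
  H_2: rank ker ∂_2 − rank ∂_3 = (12 − 12) − 0 = 0, and there is no ∂_3, so H_2 ≅ 0.

As a check, the Euler characteristic is 7 − 18 + 12 = 1, which agrees with 1 − 0 + 0 = 1.

H_0 ≅ Z,  H_1 ≅ Z/2,  H_2 = 0.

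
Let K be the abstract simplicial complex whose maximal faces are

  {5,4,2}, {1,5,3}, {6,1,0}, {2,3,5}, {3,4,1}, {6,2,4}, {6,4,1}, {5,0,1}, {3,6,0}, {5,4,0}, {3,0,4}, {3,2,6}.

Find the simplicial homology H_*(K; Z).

Fix the vertex order 0 < 1 < 2 < 3 < 4 < 5 < 6 and write every simplex with vertices in increasing order. Then dim K = 2 and the simplices of K are:

  0-simplices (7): [0], [1], [2], [3], [4], [5], [6]
  1-simplices (18): [0,1], [0,3], [0,4], [0,5], [0,6], [1,3], [1,4], [1,5], [1,6], [2,3], [2,4], [2,5], [2,6], [3,4], [3,5], [3,6], [4,5], [4,6]
  2-simplices (12): [0,1,5], [0,1,6], [0,3,4], [0,3,6], [0,4,5], [1,3,4], [1,3,5], [1,4,6], [2,3,5], [2,3,6], [2,4,5], [2,4,6]

giving chain groups C_0 ≅ Z^7, C_1 ≅ Z^18, C_2 ≅ Z^12.

Boundary ∂_1: C_1 → C_0 sends each edge [p,q] (with p < q) to q − p. For instance
  ∂[0,1] = [1] − [0].
The 7×18 boundary matrix has rank 6 and Smith normal form diag(1,1,1,1,1,1).

∂_2: C_2 → C_1 sends each 2-simplex [p,q,r] to [q,r] − [p,r] + [p,q]. For instance
  ∂[2,3,5] = [3,5] − [2,5] + [2,3],
  ∂[0,1,5] = [1,5] − [0,5] + [0,1].
The resulting 18×12 matrix has rank 12, and its Smith normal form has invariant factors (1,1,1,1,1,1,1,1,1,1,1,2).

Computing H_k = (kernel of ∂_k) / (image of ∂_{k+1}):

  H_0: rank C_0 − rank ∂_1 = 7 − 6 = 1, and the invariant factors of ∂_1 are all 1, so H_0 ≅ Z.
  H_1: rank ker ∂_1 − rank ∂_2 = (18 − 6) − 12 = 0, and ∂_2 has invariant factor 2 > 1, so H_1 ≅ Z/2.
  H_2: rank ker ∂_2 − rank ∂_3 = (12 − 12) − 0 = 0, and there is no ∂_3, so H_2 ≅ 0.

(K is a triangulation of the real projective plane RP^2.)

H_0 ≅ Z,  H_1 ≅ Z/2,  H_2 = 0.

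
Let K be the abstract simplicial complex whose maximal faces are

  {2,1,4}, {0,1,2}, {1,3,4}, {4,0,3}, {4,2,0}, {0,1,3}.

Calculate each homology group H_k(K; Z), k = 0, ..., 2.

H_0 ≅ Z,  H_1 = 0,  H_2 ≅ Z.

Order the vertices as 0 < 1 < 2 < 3 < 4. Listing each simplex with vertices in this order, K has dimension 2 with simplices:

  0-simplices (5): [0], [1], [2], [3], [4]
  1-simplices (9): [0,1], [0,2], [0,3], [0,4], [1,2], [1,3], [1,4], [2,4], [3,4]
  2-simplices (6): [0,1,2], [0,1,3], [0,2,4], [0,3,4], [1,2,4], [1,3,4]

Hence C_0 ≅ Z^5, C_1 ≅ Z^9, C_2 ≅ Z^6.

Boundary ∂_1: C_1 → C_0 maps an edge to its endpoints' difference, ∂[p,q] = q − p. For instance
  ∂[1,4] = [4] − [1].
As a 5×9 matrix over Z this has rank 4, with invariant factors (1,1,1,1).

Boundary ∂_2: C_2 → C_1 acts by ∂[p,q,r] = [q,r] − [p,r] + [p,q]. For instance
  ∂[0,1,2] = [1,2] − [0,2] + [0,1],
  ∂[0,3,4] = [3,4] − [0,4] + [0,3].
The resulting 9×6 matrix has rank 5, and its Smith normal form has invariant factors (1,1,1,1,1).

Now H_k = ker ∂_k / im ∂_{k+1}, so:

  H_0: rank C_0 − rank ∂_1 = 5 − 4 = 1, and the invariant factors of ∂_1 are all 1, so H_0 ≅ Z.
  H_1: rank ker ∂_1 − rank ∂_2 = (9 − 4) − 5 = 0, and the invariant factors of ∂_2 are all 1, so H_1 ≅ 0.
  H_2: rank ker ∂_2 − rank ∂_3 = (6 − 5) − 0 = 1, and there is no ∂_3, so H_2 ≅ Z.

As a check, the Euler characteristic is 5 − 9 + 6 = 2, which agrees with 1 − 0 + 1 = 2.
(K is a triangulation of the 2-sphere S^2.)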